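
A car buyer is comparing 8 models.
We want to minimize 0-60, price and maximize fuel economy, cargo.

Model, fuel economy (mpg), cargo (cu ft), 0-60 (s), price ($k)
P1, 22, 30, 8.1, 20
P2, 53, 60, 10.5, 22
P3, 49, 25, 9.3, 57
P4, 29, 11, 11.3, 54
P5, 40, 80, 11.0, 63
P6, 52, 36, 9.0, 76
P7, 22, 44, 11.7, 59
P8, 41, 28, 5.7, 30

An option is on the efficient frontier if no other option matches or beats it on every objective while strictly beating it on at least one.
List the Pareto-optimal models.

P1, P2, P3, P5, P6, P8

P1: not dominated (best price).
P2: not dominated (best fuel economy).
P3: not dominated.
P4: dominated by P2 (fuel economy 53≥29, cargo 60≥11, 0-60 10.5≤11.3, price 22≤54).
P5: not dominated (best cargo).
P6: not dominated.
P7: dominated by P2 (fuel economy 53≥22, cargo 60≥44, 0-60 10.5≤11.7, price 22≤59).
P8: not dominated (best 0-60).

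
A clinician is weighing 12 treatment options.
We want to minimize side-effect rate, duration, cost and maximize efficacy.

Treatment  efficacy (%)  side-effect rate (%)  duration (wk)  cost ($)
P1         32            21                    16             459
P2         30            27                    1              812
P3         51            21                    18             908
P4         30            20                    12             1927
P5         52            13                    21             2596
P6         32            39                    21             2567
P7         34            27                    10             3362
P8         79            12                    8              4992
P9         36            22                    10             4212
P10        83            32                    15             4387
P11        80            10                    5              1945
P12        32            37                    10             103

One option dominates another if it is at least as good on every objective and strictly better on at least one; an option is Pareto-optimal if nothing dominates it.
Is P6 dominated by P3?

Yes

P3 vs P6: efficacy 51≥32, side-effect rate 21≤39, duration 18≤21, cost 908≤2567 — P3 is at least as good on every objective with at least one strict improvement.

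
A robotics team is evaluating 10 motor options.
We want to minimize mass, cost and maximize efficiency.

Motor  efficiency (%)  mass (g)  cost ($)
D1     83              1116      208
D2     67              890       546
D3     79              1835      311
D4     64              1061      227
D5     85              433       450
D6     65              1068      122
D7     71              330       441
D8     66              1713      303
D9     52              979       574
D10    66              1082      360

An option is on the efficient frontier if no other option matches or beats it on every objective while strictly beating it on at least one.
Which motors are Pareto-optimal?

D1: not dominated.
D2: dominated by D5 (efficiency 85≥67, mass 433≤890, cost 450≤546).
D3: dominated by D1 (efficiency 83≥79, mass 1116≤1835, cost 208≤311).
D4: not dominated.
D5: not dominated (best efficiency).
D6: not dominated (best cost).
D7: not dominated (best mass).
D8: dominated by D1 (efficiency 83≥66, mass 1116≤1713, cost 208≤303).
D9: dominated by D2 (efficiency 67≥52, mass 890≤979, cost 546≤574).
D10: not dominated.

D1, D4, D5, D6, D7, D10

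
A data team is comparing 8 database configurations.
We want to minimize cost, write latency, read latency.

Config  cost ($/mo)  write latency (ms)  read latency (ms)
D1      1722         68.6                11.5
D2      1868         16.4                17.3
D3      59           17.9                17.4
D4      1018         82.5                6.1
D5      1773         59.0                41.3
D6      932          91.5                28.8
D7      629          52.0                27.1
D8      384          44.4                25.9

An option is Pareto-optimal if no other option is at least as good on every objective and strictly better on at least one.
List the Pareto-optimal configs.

D1: not dominated.
D2: not dominated (best write latency).
D3: not dominated (best cost).
D4: not dominated (best read latency).
D5: dominated by D3 (cost 59≤1773, write latency 17.9≤59.0, read latency 17.4≤41.3).
D6: dominated by D3 (cost 59≤932, write latency 17.9≤91.5, read latency 17.4≤28.8).
D7: dominated by D3 (cost 59≤629, write latency 17.9≤52.0, read latency 17.4≤27.1).
D8: dominated by D3 (cost 59≤384, write latency 17.9≤44.4, read latency 17.4≤25.9).

D1, D2, D3, D4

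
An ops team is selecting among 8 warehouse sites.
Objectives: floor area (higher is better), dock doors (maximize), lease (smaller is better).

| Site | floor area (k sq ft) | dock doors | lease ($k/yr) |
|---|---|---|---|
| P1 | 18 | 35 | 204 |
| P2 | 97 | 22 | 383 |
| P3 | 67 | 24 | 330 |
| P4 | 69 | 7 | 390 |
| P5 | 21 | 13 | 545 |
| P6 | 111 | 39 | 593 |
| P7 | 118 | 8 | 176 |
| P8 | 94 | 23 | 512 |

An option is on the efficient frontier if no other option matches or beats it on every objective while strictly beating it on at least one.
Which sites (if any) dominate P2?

P1: worse on floor area (18 vs 97).
P3: worse on floor area (67 vs 97).
P4: worse on floor area (69 vs 97).
P5: worse on floor area (21 vs 97).
P6: worse on lease (593 vs 383).
P7: worse on dock doors (8 vs 22).
P8: worse on floor area (94 vs 97).
No option dominates P2.

none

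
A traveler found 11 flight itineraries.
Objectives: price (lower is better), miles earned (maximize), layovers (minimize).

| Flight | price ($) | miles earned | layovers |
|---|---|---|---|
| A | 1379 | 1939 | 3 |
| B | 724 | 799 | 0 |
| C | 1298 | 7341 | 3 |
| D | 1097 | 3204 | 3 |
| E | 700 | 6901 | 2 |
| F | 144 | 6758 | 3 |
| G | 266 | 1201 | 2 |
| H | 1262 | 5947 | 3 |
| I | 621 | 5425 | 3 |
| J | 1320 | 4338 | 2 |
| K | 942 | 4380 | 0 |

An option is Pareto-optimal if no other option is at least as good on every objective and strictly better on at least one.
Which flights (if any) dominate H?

E, F

E: price 700≤1262, miles earned 6901≥5947, layovers 2≤3 — dominates H.
F: price 144≤1262, miles earned 6758≥5947, layovers 3≤3 — dominates H.
Others (A, B, C, D, G, I, J, K) are each worse than H on at least one objective.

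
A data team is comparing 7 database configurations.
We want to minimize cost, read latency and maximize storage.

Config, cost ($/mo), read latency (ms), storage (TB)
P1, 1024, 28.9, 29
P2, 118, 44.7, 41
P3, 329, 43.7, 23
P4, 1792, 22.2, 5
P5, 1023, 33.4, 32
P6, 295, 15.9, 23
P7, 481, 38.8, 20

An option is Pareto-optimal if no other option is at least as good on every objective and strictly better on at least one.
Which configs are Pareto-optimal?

P1, P2, P5, P6

P1: not dominated.
P2: not dominated (best cost).
P3: dominated by P6 (cost 295≤329, read latency 15.9≤43.7, storage 23≥23).
P4: dominated by P6 (cost 295≤1792, read latency 15.9≤22.2, storage 23≥5).
P5: not dominated.
P6: not dominated (best read latency).
P7: dominated by P6 (cost 295≤481, read latency 15.9≤38.8, storage 23≥20).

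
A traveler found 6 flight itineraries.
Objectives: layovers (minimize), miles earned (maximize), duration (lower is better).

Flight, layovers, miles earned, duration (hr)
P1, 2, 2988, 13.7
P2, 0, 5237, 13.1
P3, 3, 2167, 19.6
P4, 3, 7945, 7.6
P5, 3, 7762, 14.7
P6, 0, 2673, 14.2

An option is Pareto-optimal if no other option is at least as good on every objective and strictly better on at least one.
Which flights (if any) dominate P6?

P2: layovers 0≤0, miles earned 5237≥2673, duration 13.1≤14.2 — dominates P6.
Others (P1, P3, P4, P5) are each worse than P6 on at least one objective.

P2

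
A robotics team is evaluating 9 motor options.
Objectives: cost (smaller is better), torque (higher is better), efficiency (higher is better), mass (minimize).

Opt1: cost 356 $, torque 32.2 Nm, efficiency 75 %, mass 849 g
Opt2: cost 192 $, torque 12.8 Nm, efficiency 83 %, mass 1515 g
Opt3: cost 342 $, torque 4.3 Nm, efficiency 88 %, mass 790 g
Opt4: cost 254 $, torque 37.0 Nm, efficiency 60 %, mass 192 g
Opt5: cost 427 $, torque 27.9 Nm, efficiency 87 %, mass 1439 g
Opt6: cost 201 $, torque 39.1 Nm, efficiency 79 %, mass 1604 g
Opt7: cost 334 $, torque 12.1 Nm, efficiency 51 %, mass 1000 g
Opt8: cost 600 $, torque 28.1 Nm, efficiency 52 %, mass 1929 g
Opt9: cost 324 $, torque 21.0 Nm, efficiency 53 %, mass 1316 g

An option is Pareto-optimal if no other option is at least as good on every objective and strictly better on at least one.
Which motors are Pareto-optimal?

Opt1, Opt2, Opt3, Opt4, Opt5, Opt6

Opt1: not dominated.
Opt2: not dominated (best cost).
Opt3: not dominated (best efficiency).
Opt4: not dominated (best mass).
Opt5: not dominated.
Opt6: not dominated (best torque).
Opt7: dominated by Opt4 (cost 254≤334, torque 37.0≥12.1, efficiency 60≥51, mass 192≤1000).
Opt8: dominated by Opt1 (cost 356≤600, torque 32.2≥28.1, efficiency 75≥52, mass 849≤1929).
Opt9: dominated by Opt4 (cost 254≤324, torque 37.0≥21.0, efficiency 60≥53, mass 192≤1316).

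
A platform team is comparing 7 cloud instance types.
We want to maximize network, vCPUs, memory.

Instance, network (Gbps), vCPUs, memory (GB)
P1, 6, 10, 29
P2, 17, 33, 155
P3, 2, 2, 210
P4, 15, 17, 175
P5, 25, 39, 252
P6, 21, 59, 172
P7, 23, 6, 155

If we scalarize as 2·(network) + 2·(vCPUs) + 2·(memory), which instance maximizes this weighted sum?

P5

P1: 2·6 + 2·10 + 2·29 = 90
P2: 2·17 + 2·33 + 2·155 = 410
P3: 2·2 + 2·2 + 2·210 = 428
P4: 2·15 + 2·17 + 2·175 = 414
P5: 2·25 + 2·39 + 2·252 = 632
P6: 2·21 + 2·59 + 2·172 = 504
P7: 2·23 + 2·6 + 2·155 = 368
Highest: P5 at 632.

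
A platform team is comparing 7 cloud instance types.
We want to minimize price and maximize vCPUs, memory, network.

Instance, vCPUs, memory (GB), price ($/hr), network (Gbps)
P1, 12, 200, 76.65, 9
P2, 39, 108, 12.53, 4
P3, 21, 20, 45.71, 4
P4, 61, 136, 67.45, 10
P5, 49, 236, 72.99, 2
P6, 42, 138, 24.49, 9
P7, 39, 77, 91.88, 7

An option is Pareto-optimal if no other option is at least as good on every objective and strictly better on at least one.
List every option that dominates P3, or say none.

P2: vCPUs 39≥21, memory 108≥20, price 12.53≤45.71, network 4≥4 — dominates P3.
P6: vCPUs 42≥21, memory 138≥20, price 24.49≤45.71, network 9≥4 — dominates P3.
Others (P1, P4, P5, P7) are each worse than P3 on at least one objective.

P2, P6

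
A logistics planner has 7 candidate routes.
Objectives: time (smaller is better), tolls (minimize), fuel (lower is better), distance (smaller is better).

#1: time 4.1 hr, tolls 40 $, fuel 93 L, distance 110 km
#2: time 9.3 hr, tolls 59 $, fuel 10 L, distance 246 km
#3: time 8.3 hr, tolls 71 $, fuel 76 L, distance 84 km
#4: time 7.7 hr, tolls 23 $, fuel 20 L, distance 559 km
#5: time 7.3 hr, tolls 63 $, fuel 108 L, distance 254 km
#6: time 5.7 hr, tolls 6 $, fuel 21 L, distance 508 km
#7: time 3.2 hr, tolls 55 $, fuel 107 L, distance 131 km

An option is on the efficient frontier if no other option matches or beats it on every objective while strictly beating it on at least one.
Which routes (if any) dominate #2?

#1: worse on fuel (93 vs 10).
#3: worse on tolls (71 vs 59).
#4: worse on fuel (20 vs 10).
#5: worse on tolls (63 vs 59).
#6: worse on fuel (21 vs 10).
#7: worse on fuel (107 vs 10).
No option dominates #2.

none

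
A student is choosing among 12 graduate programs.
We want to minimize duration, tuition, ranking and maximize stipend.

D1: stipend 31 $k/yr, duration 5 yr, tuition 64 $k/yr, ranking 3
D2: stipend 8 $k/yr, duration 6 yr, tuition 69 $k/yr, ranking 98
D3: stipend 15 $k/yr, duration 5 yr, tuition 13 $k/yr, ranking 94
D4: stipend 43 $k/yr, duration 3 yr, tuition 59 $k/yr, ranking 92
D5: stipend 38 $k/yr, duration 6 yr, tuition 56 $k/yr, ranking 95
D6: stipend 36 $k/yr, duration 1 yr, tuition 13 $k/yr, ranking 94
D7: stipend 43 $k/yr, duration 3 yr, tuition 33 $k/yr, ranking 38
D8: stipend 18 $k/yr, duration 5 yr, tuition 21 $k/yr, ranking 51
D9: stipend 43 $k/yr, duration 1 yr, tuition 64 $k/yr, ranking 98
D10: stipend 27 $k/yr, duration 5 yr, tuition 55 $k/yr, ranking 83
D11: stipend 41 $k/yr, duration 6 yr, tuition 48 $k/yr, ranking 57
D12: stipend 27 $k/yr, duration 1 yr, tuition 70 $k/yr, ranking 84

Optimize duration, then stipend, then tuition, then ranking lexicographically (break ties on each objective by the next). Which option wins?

D9

First minimize duration: best is 1, kept {D6, D9, D12}.
Then maximize stipend: best is 43, kept {D9}.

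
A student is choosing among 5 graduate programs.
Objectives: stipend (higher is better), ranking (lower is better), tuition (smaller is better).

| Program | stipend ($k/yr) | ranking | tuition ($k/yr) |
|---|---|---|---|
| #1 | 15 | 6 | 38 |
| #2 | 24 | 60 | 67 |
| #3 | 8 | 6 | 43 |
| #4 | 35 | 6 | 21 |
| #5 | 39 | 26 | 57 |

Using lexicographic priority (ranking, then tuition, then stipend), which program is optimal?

First minimize ranking: best is 6, kept {#1, #3, #4}.
Then minimize tuition: best is 21, kept {#4}.

#4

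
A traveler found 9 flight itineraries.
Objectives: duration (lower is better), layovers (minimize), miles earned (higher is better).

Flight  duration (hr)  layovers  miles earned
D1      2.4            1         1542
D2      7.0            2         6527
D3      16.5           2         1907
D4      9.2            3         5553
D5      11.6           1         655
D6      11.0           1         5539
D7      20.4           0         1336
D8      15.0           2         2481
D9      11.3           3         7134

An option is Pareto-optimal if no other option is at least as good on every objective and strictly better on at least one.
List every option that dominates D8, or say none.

D2: duration 7.0≤15.0, layovers 2≤2, miles earned 6527≥2481 — dominates D8.
D6: duration 11.0≤15.0, layovers 1≤2, miles earned 5539≥2481 — dominates D8.
Others (D1, D3, D4, D5, D7, D9) are each worse than D8 on at least one objective.

D2, D6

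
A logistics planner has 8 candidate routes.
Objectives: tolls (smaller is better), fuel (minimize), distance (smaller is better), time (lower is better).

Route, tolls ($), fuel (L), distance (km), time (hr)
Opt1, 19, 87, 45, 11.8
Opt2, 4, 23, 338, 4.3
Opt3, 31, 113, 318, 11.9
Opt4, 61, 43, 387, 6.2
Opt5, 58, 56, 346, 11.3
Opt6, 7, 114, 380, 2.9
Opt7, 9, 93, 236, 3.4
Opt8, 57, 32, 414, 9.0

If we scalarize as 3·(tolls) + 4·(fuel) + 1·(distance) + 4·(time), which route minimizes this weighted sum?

Opt1: 3·19 + 4·87 + 1·45 + 4·11.8 = 497.2
Opt2: 3·4 + 4·23 + 1·338 + 4·4.3 = 459.2
Opt3: 3·31 + 4·113 + 1·318 + 4·11.9 = 910.6
Opt4: 3·61 + 4·43 + 1·387 + 4·6.2 = 766.8
Opt5: 3·58 + 4·56 + 1·346 + 4·11.3 = 789.2
Opt6: 3·7 + 4·114 + 1·380 + 4·2.9 = 868.6
Opt7: 3·9 + 4·93 + 1·236 + 4·3.4 = 648.6
Opt8: 3·57 + 4·32 + 1·414 + 4·9.0 = 749.0
Lowest: Opt2 at 459.2.

Opt2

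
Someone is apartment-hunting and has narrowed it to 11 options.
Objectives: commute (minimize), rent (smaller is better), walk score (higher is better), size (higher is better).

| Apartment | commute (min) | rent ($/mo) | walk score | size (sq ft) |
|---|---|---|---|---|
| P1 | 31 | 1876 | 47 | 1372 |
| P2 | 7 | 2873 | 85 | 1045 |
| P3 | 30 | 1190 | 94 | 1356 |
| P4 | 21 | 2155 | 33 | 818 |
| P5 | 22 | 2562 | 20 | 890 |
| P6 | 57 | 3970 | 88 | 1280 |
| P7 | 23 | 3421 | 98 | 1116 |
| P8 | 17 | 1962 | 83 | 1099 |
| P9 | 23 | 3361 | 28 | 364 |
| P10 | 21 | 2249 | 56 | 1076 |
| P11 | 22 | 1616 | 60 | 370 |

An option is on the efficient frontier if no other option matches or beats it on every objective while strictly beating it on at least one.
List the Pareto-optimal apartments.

P1: not dominated (best size).
P2: not dominated (best commute).
P3: not dominated (best rent).
P4: dominated by P8 (commute 17≤21, rent 1962≤2155, walk score 83≥33, size 1099≥818).
P5: dominated by P8 (commute 17≤22, rent 1962≤2562, walk score 83≥20, size 1099≥890).
P6: dominated by P3 (commute 30≤57, rent 1190≤3970, walk score 94≥88, size 1356≥1280).
P7: not dominated (best walk score).
P8: not dominated.
P9: dominated by P2 (commute 7≤23, rent 2873≤3361, walk score 85≥28, size 1045≥364).
P10: dominated by P8 (commute 17≤21, rent 1962≤2249, walk score 83≥56, size 1099≥1076).
P11: not dominated.

P1, P2, P3, P7, P8, P11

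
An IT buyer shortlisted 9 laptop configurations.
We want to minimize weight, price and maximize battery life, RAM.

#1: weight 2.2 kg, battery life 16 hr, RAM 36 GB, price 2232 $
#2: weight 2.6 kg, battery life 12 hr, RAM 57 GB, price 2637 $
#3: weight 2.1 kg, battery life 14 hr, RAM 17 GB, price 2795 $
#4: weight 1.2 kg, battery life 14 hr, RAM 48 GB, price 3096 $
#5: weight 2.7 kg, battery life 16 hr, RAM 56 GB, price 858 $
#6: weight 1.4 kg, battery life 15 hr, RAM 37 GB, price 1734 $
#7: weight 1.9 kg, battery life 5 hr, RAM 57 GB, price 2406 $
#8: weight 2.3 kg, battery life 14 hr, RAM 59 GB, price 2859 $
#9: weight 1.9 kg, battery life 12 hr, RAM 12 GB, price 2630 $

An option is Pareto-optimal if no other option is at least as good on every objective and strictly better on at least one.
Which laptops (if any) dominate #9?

#6

#6: weight 1.4≤1.9, battery life 15≥12, RAM 37≥12, price 1734≤2630 — dominates #9.
Others (#1, #2, #3, #4, #5, #7, #8) are each worse than #9 on at least one objective.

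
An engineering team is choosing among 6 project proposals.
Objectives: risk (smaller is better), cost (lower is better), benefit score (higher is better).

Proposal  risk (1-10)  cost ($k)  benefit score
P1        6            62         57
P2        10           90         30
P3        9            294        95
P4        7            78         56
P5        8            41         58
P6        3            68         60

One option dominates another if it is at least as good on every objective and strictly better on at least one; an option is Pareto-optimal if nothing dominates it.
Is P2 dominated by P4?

Yes

P4 vs P2: risk 7≤10, cost 78≤90, benefit score 56≥30 — P4 is at least as good on every objective with at least one strict improvement.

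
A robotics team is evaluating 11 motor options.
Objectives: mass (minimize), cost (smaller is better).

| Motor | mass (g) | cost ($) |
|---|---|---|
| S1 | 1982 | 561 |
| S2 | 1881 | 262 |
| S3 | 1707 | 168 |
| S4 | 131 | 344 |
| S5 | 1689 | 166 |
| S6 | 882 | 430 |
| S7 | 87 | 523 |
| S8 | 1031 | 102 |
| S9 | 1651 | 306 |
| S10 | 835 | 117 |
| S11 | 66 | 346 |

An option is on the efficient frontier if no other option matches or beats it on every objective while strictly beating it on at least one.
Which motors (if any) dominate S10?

none

S1: worse on mass (1982 vs 835).
S2: worse on mass (1881 vs 835).
S3: worse on mass (1707 vs 835).
S4: worse on cost (344 vs 117).
S5: worse on mass (1689 vs 835).
S6: worse on mass (882 vs 835).
S7: worse on cost (523 vs 117).
S8: worse on mass (1031 vs 835).
S9: worse on mass (1651 vs 835).
S11: worse on cost (346 vs 117).
No option dominates S10.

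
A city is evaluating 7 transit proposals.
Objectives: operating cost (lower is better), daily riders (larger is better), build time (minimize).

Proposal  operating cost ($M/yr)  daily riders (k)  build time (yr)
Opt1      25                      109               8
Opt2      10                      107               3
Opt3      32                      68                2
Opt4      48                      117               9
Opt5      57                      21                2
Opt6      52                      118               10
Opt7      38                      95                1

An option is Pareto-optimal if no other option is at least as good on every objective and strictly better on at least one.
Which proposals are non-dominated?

Opt1: not dominated.
Opt2: not dominated (best operating cost).
Opt3: not dominated.
Opt4: not dominated.
Opt5: dominated by Opt3 (operating cost 32≤57, daily riders 68≥21, build time 2≤2).
Opt6: not dominated (best daily riders).
Opt7: not dominated (best build time).

Opt1, Opt2, Opt3, Opt4, Opt6, Opt7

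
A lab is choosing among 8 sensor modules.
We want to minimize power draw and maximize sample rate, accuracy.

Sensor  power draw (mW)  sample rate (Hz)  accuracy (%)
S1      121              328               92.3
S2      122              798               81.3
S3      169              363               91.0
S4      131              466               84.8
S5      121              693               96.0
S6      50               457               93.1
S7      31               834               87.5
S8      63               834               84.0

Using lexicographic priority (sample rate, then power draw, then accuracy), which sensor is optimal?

S7

First maximize sample rate: best is 834, kept {S7, S8}.
Then minimize power draw: best is 31, kept {S7}.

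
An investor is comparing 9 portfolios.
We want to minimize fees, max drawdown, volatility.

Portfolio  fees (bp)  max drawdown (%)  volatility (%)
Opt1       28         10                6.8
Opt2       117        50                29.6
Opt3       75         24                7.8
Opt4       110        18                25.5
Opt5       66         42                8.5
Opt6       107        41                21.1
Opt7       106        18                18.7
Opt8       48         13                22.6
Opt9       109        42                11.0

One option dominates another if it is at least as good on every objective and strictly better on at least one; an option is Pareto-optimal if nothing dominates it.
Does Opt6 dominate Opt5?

No

Opt6 vs Opt5: Opt6 is worse on fees (107 vs 66), so it does not dominate Opt5.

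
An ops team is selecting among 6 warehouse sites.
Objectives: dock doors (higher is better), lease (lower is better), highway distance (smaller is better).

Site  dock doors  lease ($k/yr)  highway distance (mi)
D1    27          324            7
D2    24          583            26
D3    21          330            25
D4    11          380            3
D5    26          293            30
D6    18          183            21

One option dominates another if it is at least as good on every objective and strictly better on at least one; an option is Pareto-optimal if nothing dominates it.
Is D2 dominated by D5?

No

D5 vs D2: D5 is worse on highway distance (30 vs 26), so it does not dominate D2.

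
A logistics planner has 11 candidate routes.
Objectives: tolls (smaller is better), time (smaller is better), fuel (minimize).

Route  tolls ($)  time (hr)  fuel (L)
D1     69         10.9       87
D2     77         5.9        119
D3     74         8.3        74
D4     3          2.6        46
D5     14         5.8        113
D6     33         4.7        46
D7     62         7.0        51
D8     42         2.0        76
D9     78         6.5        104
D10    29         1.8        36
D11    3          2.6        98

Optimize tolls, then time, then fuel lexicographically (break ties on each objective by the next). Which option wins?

D4

First minimize tolls: best is 3, kept {D4, D11}.
Then minimize time: best is 2.6, kept {D4, D11}.
Then minimize fuel: best is 46, kept {D4}.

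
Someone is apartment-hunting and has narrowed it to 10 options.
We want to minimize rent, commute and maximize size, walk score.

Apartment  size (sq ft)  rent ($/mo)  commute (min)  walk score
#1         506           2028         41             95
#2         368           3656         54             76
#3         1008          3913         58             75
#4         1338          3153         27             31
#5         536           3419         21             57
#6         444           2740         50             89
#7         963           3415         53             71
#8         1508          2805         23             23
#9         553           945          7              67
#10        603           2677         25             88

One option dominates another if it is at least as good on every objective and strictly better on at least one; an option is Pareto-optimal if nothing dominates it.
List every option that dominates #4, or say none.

#1: worse on size (506 vs 1338).
#2: worse on size (368 vs 1338).
#3: worse on size (1008 vs 1338).
#5: worse on size (536 vs 1338).
#6: worse on size (444 vs 1338).
#7: worse on size (963 vs 1338).
#8: worse on walk score (23 vs 31).
#9: worse on size (553 vs 1338).
#10: worse on size (603 vs 1338).
No option dominates #4.

none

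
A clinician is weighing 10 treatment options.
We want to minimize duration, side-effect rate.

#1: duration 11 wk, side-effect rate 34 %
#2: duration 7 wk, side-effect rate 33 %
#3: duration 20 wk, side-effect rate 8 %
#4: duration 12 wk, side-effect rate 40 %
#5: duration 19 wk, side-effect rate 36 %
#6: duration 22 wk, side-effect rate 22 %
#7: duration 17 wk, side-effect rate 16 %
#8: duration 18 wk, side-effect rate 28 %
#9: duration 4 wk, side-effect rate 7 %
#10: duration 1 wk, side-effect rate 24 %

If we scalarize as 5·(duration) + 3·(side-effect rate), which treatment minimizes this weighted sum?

#9

#1: 5·11 + 3·34 = 157
#2: 5·7 + 3·33 = 134
#3: 5·20 + 3·8 = 124
#4: 5·12 + 3·40 = 180
#5: 5·19 + 3·36 = 203
#6: 5·22 + 3·22 = 176
#7: 5·17 + 3·16 = 133
#8: 5·18 + 3·28 = 174
#9: 5·4 + 3·7 = 41
#10: 5·1 + 3·24 = 77
Lowest: #9 at 41.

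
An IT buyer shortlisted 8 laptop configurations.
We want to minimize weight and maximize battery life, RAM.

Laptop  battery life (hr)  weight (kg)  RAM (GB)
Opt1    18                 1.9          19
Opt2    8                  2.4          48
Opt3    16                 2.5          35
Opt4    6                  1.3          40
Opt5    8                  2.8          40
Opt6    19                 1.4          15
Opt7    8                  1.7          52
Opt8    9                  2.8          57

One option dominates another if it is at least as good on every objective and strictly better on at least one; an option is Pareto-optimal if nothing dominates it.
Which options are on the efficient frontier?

Opt1, Opt3, Opt4, Opt6, Opt7, Opt8

Opt1: not dominated.
Opt2: dominated by Opt7 (battery life 8≥8, weight 1.7≤2.4, RAM 52≥48).
Opt3: not dominated.
Opt4: not dominated (best weight).
Opt5: dominated by Opt2 (battery life 8≥8, weight 2.4≤2.8, RAM 48≥40).
Opt6: not dominated (best battery life).
Opt7: not dominated.
Opt8: not dominated (best RAM).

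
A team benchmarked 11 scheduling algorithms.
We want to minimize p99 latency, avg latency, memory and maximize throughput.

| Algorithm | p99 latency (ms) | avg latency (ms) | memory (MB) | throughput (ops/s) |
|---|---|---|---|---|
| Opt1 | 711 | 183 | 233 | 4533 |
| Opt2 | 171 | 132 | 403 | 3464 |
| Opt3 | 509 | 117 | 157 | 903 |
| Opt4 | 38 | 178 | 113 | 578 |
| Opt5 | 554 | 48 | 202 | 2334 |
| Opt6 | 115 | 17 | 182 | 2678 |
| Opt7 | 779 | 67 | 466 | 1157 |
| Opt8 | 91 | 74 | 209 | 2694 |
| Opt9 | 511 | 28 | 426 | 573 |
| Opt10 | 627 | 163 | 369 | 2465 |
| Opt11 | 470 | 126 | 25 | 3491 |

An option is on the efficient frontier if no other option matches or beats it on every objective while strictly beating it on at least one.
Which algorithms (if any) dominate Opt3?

Opt1: worse on p99 latency (711 vs 509).
Opt2: worse on avg latency (132 vs 117).
Opt4: worse on avg latency (178 vs 117).
Opt5: worse on p99 latency (554 vs 509).
Opt6: worse on memory (182 vs 157).
Opt7: worse on p99 latency (779 vs 509).
Opt8: worse on memory (209 vs 157).
Opt9: worse on p99 latency (511 vs 509).
Opt10: worse on p99 latency (627 vs 509).
Opt11: worse on avg latency (126 vs 117).
No option dominates Opt3.

none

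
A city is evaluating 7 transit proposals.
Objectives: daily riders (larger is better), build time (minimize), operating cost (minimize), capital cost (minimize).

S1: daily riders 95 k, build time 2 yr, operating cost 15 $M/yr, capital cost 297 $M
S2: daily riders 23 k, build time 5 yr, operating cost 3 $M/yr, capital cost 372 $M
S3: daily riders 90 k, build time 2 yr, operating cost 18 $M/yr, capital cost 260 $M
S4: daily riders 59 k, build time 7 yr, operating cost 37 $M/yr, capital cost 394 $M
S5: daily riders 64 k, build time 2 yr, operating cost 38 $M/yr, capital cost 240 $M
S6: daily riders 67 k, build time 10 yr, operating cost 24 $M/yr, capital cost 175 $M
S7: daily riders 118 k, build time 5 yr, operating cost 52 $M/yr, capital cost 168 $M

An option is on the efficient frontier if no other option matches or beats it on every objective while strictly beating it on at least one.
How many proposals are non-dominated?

6

S1: not dominated.
S2: not dominated (best operating cost).
S3: not dominated.
S4: dominated by S1 (daily riders 95≥59, build time 2≤7, operating cost 15≤37, capital cost 297≤394).
S5: not dominated.
S6: not dominated.
S7: not dominated (best daily riders).
Pareto-optimal: S1, S2, S3, S5, S6, S7 → 6.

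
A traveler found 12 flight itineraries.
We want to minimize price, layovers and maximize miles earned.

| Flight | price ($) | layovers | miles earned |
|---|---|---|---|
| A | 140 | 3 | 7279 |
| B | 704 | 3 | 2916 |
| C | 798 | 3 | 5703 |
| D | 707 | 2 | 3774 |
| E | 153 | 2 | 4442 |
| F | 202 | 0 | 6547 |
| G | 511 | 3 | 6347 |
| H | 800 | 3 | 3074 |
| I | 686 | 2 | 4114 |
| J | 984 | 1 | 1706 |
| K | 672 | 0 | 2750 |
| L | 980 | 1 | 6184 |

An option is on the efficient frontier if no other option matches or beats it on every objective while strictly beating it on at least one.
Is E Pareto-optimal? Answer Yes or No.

Yes

A: worse on layovers (3 vs 2).
B: worse on price (704 vs 153).
C: worse on price (798 vs 153).
D: worse on price (707 vs 153).
F: worse on price (202 vs 153).
G: worse on price (511 vs 153).
H: worse on price (800 vs 153).
I: worse on price (686 vs 153).
J: worse on price (984 vs 153).
K: worse on price (672 vs 153).
L: worse on price (980 vs 153).
No option is at least as good as E on every objective and strictly better on one.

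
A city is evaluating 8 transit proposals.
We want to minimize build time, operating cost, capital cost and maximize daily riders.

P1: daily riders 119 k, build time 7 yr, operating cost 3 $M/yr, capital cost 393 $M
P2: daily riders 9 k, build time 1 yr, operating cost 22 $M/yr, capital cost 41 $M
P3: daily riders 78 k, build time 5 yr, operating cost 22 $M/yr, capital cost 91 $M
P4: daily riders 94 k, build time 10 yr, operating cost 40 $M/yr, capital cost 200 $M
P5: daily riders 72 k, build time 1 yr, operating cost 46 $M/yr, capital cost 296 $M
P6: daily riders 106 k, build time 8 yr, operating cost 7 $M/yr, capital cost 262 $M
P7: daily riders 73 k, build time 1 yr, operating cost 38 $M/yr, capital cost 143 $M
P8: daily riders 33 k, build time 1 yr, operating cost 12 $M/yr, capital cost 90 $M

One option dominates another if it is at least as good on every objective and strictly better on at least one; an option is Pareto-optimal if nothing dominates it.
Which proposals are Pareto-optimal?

P1, P2, P3, P4, P6, P7, P8

P1: not dominated (best daily riders).
P2: not dominated (best capital cost).
P3: not dominated.
P4: not dominated.
P5: dominated by P7 (daily riders 73≥72, build time 1≤1, operating cost 38≤46, capital cost 143≤296).
P6: not dominated.
P7: not dominated.
P8: not dominated.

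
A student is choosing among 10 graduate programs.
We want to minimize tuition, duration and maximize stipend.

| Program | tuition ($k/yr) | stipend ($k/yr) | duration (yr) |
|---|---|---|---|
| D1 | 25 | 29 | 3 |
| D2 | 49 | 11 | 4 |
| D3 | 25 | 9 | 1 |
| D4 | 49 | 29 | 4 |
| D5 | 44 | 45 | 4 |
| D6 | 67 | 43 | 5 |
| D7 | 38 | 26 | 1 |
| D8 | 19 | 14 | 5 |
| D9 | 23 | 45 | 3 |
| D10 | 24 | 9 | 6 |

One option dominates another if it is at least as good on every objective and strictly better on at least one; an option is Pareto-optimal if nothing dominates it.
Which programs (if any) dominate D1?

D9

D9: tuition 23≤25, stipend 45≥29, duration 3≤3 — dominates D1.
Others (D2, D3, D4, D5, D6, D7, D8, D10) are each worse than D1 on at least one objective.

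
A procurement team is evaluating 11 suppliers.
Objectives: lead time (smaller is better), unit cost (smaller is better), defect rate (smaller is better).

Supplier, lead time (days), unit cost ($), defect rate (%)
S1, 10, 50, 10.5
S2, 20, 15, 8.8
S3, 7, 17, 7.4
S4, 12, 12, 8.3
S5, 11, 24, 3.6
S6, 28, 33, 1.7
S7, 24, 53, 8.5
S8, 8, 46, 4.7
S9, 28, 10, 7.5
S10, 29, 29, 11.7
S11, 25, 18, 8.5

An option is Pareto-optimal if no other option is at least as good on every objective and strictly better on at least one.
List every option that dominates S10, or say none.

S2: lead time 20≤29, unit cost 15≤29, defect rate 8.8≤11.7 — dominates S10.
S3: lead time 7≤29, unit cost 17≤29, defect rate 7.4≤11.7 — dominates S10.
S4: lead time 12≤29, unit cost 12≤29, defect rate 8.3≤11.7 — dominates S10.
S5: lead time 11≤29, unit cost 24≤29, defect rate 3.6≤11.7 — dominates S10.
S9: lead time 28≤29, unit cost 10≤29, defect rate 7.5≤11.7 — dominates S10.
S11: lead time 25≤29, unit cost 18≤29, defect rate 8.5≤11.7 — dominates S10.
Others (S1, S6, S7, S8) are each worse than S10 on at least one objective.

S2, S3, S4, S5, S9, S11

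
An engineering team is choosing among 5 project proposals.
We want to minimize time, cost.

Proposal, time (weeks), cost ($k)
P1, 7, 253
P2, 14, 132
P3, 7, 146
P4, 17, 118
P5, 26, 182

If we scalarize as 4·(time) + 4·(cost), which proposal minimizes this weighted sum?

P4

P1: 4·7 + 4·253 = 1040
P2: 4·14 + 4·132 = 584
P3: 4·7 + 4·146 = 612
P4: 4·17 + 4·118 = 540
P5: 4·26 + 4·182 = 832
Lowest: P4 at 540.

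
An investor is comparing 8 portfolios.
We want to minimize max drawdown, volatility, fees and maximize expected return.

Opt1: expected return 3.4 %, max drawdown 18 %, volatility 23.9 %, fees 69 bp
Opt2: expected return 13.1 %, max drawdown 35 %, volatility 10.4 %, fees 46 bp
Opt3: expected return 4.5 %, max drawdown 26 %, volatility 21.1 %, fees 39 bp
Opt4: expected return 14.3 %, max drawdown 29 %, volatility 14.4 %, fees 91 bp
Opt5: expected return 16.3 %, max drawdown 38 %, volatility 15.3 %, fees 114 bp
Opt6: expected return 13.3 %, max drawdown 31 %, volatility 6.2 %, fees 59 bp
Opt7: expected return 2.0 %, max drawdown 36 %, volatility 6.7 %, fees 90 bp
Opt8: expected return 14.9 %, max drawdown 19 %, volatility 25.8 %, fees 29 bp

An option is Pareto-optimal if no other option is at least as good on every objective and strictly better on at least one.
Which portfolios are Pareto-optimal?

Opt1, Opt2, Opt3, Opt4, Opt5, Opt6, Opt8

Opt1: not dominated (best max drawdown).
Opt2: not dominated.
Opt3: not dominated.
Opt4: not dominated.
Opt5: not dominated (best expected return).
Opt6: not dominated (best volatility).
Opt7: dominated by Opt6 (expected return 13.3≥2.0, max drawdown 31≤36, volatility 6.2≤6.7, fees 59≤90).
Opt8: not dominated (best fees).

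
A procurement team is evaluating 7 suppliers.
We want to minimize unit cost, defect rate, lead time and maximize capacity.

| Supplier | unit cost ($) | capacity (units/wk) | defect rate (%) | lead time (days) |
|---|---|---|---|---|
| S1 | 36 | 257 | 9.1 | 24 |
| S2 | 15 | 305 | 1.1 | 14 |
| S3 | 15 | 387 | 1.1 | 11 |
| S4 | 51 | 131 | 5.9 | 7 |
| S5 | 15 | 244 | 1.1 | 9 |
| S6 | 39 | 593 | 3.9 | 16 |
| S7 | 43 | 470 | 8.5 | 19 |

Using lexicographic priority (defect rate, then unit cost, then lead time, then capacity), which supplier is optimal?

S5

First minimize defect rate: best is 1.1, kept {S2, S3, S5}.
Then minimize unit cost: best is 15, kept {S2, S3, S5}.
Then minimize lead time: best is 9, kept {S5}.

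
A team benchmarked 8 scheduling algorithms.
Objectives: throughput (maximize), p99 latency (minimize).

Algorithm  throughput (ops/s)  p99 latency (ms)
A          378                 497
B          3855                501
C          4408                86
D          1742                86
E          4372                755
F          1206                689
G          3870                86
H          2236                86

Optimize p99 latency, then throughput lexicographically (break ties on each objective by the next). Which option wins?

First minimize p99 latency: best is 86, kept {C, D, G, H}.
Then maximize throughput: best is 4408, kept {C}.

C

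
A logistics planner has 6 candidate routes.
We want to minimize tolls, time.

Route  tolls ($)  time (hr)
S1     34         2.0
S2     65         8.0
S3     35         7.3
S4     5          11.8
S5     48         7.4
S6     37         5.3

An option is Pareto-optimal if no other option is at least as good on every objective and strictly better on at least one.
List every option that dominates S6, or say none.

S1

S1: tolls 34≤37, time 2.0≤5.3 — dominates S6.
Others (S2, S3, S4, S5) are each worse than S6 on at least one objective.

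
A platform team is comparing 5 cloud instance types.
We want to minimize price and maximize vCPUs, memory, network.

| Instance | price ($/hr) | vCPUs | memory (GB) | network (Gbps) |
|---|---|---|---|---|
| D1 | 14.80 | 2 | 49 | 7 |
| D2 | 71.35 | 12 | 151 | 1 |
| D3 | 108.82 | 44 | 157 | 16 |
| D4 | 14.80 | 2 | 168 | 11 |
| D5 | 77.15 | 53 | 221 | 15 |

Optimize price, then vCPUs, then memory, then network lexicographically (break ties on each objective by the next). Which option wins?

First minimize price: best is 14.80, kept {D1, D4}.
Then maximize vCPUs: best is 2, kept {D1, D4}.
Then maximize memory: best is 168, kept {D4}.

D4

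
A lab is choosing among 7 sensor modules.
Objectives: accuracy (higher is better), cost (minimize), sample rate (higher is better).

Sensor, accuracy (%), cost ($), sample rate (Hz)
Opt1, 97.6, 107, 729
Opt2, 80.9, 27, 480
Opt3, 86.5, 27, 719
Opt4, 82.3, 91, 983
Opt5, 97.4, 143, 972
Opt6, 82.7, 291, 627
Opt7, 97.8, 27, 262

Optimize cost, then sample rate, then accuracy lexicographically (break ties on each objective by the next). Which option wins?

Opt3

First minimize cost: best is 27, kept {Opt2, Opt3, Opt7}.
Then maximize sample rate: best is 719, kept {Opt3}.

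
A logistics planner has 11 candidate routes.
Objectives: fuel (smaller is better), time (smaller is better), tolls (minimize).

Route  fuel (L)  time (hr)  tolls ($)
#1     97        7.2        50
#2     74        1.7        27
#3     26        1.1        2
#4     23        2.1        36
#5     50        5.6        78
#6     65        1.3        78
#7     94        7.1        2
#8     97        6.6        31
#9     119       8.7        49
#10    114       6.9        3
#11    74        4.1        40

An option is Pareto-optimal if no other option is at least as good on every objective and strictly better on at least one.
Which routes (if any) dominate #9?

#2: fuel 74≤119, time 1.7≤8.7, tolls 27≤49 — dominates #9.
#3: fuel 26≤119, time 1.1≤8.7, tolls 2≤49 — dominates #9.
#4: fuel 23≤119, time 2.1≤8.7, tolls 36≤49 — dominates #9.
#7: fuel 94≤119, time 7.1≤8.7, tolls 2≤49 — dominates #9.
#8: fuel 97≤119, time 6.6≤8.7, tolls 31≤49 — dominates #9.
#10: fuel 114≤119, time 6.9≤8.7, tolls 3≤49 — dominates #9.
#11: fuel 74≤119, time 4.1≤8.7, tolls 40≤49 — dominates #9.
Others (#1, #5, #6) are each worse than #9 on at least one objective.

#2, #3, #4, #7, #8, #10, #11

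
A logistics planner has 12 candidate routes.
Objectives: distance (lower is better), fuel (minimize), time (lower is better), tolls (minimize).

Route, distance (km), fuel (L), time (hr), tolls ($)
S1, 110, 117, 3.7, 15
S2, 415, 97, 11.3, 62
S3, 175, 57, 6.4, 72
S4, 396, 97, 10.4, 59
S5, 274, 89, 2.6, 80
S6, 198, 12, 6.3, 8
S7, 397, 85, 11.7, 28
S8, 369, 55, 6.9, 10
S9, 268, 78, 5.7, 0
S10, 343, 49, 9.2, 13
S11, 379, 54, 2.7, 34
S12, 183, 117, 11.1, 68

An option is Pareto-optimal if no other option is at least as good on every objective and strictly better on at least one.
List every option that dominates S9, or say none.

S1: worse on fuel (117 vs 78).
S2: worse on distance (415 vs 268).
S3: worse on time (6.4 vs 5.7).
S4: worse on distance (396 vs 268).
S5: worse on distance (274 vs 268).
S6: worse on time (6.3 vs 5.7).
S7: worse on distance (397 vs 268).
S8: worse on distance (369 vs 268).
S10: worse on distance (343 vs 268).
S11: worse on distance (379 vs 268).
S12: worse on fuel (117 vs 78).
No option dominates S9.

none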